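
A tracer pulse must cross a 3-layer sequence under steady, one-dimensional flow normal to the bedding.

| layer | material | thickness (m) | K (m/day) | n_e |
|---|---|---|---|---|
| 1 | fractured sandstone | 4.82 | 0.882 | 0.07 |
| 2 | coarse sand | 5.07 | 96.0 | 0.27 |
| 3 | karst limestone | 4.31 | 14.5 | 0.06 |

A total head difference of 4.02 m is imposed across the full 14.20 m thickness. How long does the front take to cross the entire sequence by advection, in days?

2.84

With flow normal to the layers, continuity requires the same specific discharge q through every layer.
Σ(b_i/K_i) = 4.82/0.882 + 5.07/96.0 + 4.31/14.5 = 5.815 d.
q = Δh / Σ(b_i/K_i) = 4.02 / 5.815 = 0.6913 m/day.
In each layer the seepage velocity is v_i = q/n_i, so the layer transit time is t_i = b_i·n_i / q:
  layer 1 (fractured sandstone): t_1 = 4.82 × 0.07 / 0.6913 = 0.4880 d
  layer 2 (coarse sand): t_2 = 5.07 × 0.27 / 0.6913 = 1.980 d
  layer 3 (karst limestone): t_3 = 4.31 × 0.06 / 0.6913 = 0.3741 d
Total t = Σ t_i = 2.842 days.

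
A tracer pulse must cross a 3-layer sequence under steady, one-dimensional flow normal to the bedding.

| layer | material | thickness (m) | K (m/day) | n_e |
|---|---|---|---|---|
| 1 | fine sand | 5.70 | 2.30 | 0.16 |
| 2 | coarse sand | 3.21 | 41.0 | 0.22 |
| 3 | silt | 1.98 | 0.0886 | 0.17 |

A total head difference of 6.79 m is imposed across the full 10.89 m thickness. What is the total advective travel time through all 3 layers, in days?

7.17

With flow normal to the layers, continuity requires the same specific discharge q through every layer.
Σ(b_i/K_i) = 5.70/2.30 + 3.21/41.0 + 1.98/0.0886 = 24.90 d.
q = Δh / Σ(b_i/K_i) = 6.79 / 24.90 = 0.2726 m/day.
In each layer the seepage velocity is v_i = q/n_i, so the layer transit time is t_i = b_i·n_i / q:
  layer 1 (fine sand): t_1 = 5.70 × 0.16 / 0.2726 = 3.345 d
  layer 2 (coarse sand): t_2 = 3.21 × 0.22 / 0.2726 = 2.590 d
  layer 3 (silt): t_3 = 1.98 × 0.17 / 0.2726 = 1.235 d
Total t = Σ t_i = 7.170 days.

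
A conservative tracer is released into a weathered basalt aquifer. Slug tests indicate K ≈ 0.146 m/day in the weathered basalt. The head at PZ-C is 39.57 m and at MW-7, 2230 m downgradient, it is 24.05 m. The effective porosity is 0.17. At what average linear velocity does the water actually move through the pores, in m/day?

Hydraulic gradient i = (39.57 − 24.05) / 2230 = 15.52 / 2230 = 0.006960.
Darcy flux q = K · i = 0.1460 × 0.006960 = 0.001016 m/day.
Seepage velocity v = q / n_e = 0.001016 / 0.17 = 0.005977 m/day.

0.00598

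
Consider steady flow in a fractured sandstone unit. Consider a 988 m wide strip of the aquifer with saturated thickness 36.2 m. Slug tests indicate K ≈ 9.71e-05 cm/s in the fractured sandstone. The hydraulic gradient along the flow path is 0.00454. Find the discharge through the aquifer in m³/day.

Convert K: 9.71e-05 cm/s × 864 = 0.08389 m/day.
Cross-sectional area A = 988 × 36.2 = 35766 m².
Hydraulic gradient i = 0.00454.
Darcy's law: Q = K · A · i = 0.08389 × 35766 × 0.004540 = 13.62 m³/day.

13.6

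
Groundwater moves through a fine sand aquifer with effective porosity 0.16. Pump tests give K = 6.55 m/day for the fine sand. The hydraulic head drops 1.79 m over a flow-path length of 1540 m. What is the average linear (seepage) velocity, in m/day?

Hydraulic gradient i = Δh / L = 1.79 / 1540 = 0.001162.
Darcy flux q = K · i = 6.550 × 0.001162 = 0.007613 m/day.
Seepage velocity v = q / n_e = 0.007613 / 0.16 = 0.04758 m/day.

0.0476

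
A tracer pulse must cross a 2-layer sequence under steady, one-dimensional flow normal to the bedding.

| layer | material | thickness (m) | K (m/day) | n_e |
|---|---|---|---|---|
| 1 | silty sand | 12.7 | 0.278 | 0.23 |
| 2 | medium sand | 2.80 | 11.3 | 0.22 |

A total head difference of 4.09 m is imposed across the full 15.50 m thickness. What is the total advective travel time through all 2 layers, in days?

39.7

With flow normal to the layers, continuity requires the same specific discharge q through every layer.
Σ(b_i/K_i) = 12.7/0.278 + 2.80/11.3 = 45.93 d.
q = Δh / Σ(b_i/K_i) = 4.09 / 45.93 = 0.08905 m/day.
In each layer the seepage velocity is v_i = q/n_i, so the layer transit time is t_i = b_i·n_i / q:
  layer 1 (silty sand): t_1 = 12.7 × 0.23 / 0.08905 = 32.80 d
  layer 2 (medium sand): t_2 = 2.80 × 0.22 / 0.08905 = 6.918 d
Total t = Σ t_i = 39.72 days.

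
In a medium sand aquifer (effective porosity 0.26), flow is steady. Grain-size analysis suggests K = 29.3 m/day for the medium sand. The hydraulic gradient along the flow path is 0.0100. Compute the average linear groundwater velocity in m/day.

Hydraulic gradient i = 0.0100.
Darcy flux q = K · i = 29.30 × 0.01000 = 0.2930 m/day.
Seepage velocity v = q / n_e = 0.2930 / 0.26 = 1.127 m/day.

1.13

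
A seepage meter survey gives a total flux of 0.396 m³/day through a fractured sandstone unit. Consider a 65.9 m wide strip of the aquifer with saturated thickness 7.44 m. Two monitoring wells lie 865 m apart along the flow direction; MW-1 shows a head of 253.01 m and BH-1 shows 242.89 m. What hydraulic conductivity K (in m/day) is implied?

0.0690

Cross-sectional area A = 65.9 × 7.44 = 490.3 m².
Hydraulic gradient i = (253.01 − 242.89) / 865 = 10.12 / 865 = 0.01170.
From Q = K·A·i, K = Q / (A·i) = 0.396 / (490.3 × 0.01170) = 0.06904 m/day.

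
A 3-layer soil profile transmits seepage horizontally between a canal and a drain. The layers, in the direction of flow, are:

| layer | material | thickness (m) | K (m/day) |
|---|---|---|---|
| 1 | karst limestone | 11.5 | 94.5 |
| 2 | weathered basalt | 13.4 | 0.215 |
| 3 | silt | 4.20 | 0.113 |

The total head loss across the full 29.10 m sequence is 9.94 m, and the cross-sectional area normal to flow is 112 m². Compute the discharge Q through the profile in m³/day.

11.2

Flow is perpendicular to layering, so the layers act in series and the equivalent K is the thickness-weighted harmonic mean.
Total thickness L = 11.5 + 13.4 + 4.20 = 29.10 m.
Σ(b_i/K_i) = 11.5/94.5 + 13.4/0.215 + 4.20/0.113 = 99.62 d.
K_eq = L / Σ(b_i/K_i) = 29.10 / 99.62 = 0.2921 m/day.
Q = K_eq · A · (Δh/L) = 0.2921 × 112 × (9.94/29.10) = 11.18 m³/day.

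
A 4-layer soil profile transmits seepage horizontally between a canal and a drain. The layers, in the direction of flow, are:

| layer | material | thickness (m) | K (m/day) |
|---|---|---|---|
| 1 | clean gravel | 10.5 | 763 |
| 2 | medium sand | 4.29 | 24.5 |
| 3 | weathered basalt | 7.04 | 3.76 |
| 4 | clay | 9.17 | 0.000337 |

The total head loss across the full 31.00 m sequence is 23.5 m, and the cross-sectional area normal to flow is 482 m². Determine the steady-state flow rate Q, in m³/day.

0.416

Flow is perpendicular to layering, so the layers act in series and the equivalent K is the thickness-weighted harmonic mean.
Total thickness L = 10.5 + 4.29 + 7.04 + 9.17 = 31.00 m.
Σ(b_i/K_i) = 10.5/763 + 4.29/24.5 + 7.04/3.76 + 9.17/0.000337 = 27213 d.
K_eq = L / Σ(b_i/K_i) = 31.00 / 27213 = 0.001139 m/day.
Q = K_eq · A · (Δh/L) = 0.001139 × 482 × (23.5/31.00) = 0.4162 m³/day.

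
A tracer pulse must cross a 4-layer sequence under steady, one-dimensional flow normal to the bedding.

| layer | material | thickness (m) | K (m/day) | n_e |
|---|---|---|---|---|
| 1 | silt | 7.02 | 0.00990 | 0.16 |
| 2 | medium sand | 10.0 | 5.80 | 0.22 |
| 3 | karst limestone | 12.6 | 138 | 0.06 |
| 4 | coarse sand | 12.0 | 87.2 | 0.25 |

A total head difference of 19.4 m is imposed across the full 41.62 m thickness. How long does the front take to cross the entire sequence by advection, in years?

0.710

With flow normal to the layers, continuity requires the same specific discharge q through every layer.
Σ(b_i/K_i) = 7.02/0.00990 + 10.0/5.80 + 12.6/138 + 12.0/87.2 = 711.0 d.
q = Δh / Σ(b_i/K_i) = 19.4 / 711.0 = 0.02728 m/day.
In each layer the seepage velocity is v_i = q/n_i, so the layer transit time is t_i = b_i·n_i / q:
  layer 1 (silt): t_1 = 7.02 × 0.16 / 0.02728 = 41.17 d
  layer 2 (medium sand): t_2 = 10.0 × 0.22 / 0.02728 = 80.63 d
  layer 3 (karst limestone): t_3 = 12.6 × 0.06 / 0.02728 = 27.71 d
  layer 4 (coarse sand): t_4 = 12.0 × 0.25 / 0.02728 = 110.0 d
Total t = Σ t_i = 259.5 days = 0.7104 years.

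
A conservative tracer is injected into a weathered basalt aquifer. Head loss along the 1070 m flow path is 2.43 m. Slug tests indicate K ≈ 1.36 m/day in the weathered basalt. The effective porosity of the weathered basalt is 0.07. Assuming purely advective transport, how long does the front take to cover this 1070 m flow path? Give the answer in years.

Hydraulic gradient i = Δh / L = 2.43 / 1070 = 0.002271.
Darcy flux q = K · i = 1.360 × 0.002271 = 0.003089 m/day.
Seepage velocity v = q / n_e = 0.003089 / 0.07 = 0.04412 m/day.
Travel time t = L / v = 1070 / 0.04412 = 24250 days = 66.39 years.

66.4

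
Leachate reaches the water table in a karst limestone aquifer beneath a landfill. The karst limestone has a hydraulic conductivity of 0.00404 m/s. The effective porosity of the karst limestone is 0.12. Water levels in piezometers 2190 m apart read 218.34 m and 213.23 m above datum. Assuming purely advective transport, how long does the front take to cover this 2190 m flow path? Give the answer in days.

323

Convert K: 0.00404 m/s × 86400 = 349.1 m/day.
Hydraulic gradient i = (218.34 − 213.23) / 2190 = 5.11 / 2190 = 0.002333.
Darcy flux q = K · i = 349.1 × 0.002333 = 0.8145 m/day.
Seepage velocity v = q / n_e = 0.8145 / 0.12 = 6.787 m/day.
Travel time t = L / v = 2190 / 6.787 = 322.7 days.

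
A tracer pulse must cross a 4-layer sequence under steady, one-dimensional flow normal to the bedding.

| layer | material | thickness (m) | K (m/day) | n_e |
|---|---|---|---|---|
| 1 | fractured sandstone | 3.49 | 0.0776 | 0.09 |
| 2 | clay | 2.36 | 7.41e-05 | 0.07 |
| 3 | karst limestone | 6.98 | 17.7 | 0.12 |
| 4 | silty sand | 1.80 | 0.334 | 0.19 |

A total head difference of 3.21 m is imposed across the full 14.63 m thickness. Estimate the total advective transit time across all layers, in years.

With flow normal to the layers, continuity requires the same specific discharge q through every layer.
Σ(b_i/K_i) = 3.49/0.0776 + 2.36/7.41e-05 + 6.98/17.7 + 1.80/0.334 = 31900 d.
q = Δh / Σ(b_i/K_i) = 3.21 / 31900 = 0.0001006 m/day.
In each layer the seepage velocity is v_i = q/n_i, so the layer transit time is t_i = b_i·n_i / q:
  layer 1 (fractured sandstone): t_1 = 3.49 × 0.09 / 0.0001006 = 3121 d
  layer 2 (clay): t_2 = 2.36 × 0.07 / 0.0001006 = 1642 d
  layer 3 (karst limestone): t_3 = 6.98 × 0.12 / 0.0001006 = 8324 d
  layer 4 (silty sand): t_4 = 1.80 × 0.19 / 0.0001006 = 3399 d
Total t = Σ t_i = 16485 days = 45.13 years.

45.1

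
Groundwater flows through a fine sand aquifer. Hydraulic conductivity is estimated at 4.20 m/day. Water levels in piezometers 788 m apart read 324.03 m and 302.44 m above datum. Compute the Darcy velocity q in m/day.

0.115

Hydraulic gradient i = (324.03 − 302.44) / 788 = 21.59 / 788 = 0.02740.
Specific discharge q = K · i = 4.200 × 0.02740 = 0.1151 m/day.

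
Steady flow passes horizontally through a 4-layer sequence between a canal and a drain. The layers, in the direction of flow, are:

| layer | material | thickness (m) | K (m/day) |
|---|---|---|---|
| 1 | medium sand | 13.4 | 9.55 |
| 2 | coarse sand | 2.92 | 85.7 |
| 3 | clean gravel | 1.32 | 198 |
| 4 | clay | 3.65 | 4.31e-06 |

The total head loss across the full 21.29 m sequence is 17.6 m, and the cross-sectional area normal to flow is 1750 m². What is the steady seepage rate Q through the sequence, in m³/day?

0.0364

Flow is perpendicular to layering, so the layers act in series and the equivalent K is the thickness-weighted harmonic mean.
Total thickness L = 13.4 + 2.92 + 1.32 + 3.65 = 21.29 m.
Σ(b_i/K_i) = 13.4/9.55 + 2.92/85.7 + 1.32/198 + 3.65/4.31e-06 = 8.469e+05 d.
K_eq = L / Σ(b_i/K_i) = 21.29 / 8.469e+05 = 2.514e-05 m/day.
Q = K_eq · A · (Δh/L) = 2.514e-05 × 1750 × (17.6/21.29) = 0.03637 m³/day.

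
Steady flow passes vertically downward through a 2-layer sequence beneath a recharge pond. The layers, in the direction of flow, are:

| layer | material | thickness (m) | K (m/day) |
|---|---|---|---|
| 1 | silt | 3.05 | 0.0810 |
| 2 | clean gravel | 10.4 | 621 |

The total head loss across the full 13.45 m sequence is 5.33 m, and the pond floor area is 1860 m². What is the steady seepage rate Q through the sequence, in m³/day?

263

Flow is perpendicular to layering, so the layers act in series and the equivalent K is the thickness-weighted harmonic mean.
Total thickness L = 3.05 + 10.4 = 13.45 m.
Σ(b_i/K_i) = 3.05/0.0810 + 10.4/621 = 37.67 d.
K_eq = L / Σ(b_i/K_i) = 13.45 / 37.67 = 0.3570 m/day.
Q = K_eq · A · (Δh/L) = 0.3570 × 1860 × (5.33/13.45) = 263.2 m³/day.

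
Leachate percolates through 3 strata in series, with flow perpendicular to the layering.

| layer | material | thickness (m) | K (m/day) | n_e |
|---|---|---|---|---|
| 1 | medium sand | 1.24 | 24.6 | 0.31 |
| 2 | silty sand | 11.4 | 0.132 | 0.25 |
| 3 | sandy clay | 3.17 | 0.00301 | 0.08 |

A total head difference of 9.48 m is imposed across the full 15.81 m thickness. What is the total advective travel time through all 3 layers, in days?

With flow normal to the layers, continuity requires the same specific discharge q through every layer.
Σ(b_i/K_i) = 1.24/24.6 + 11.4/0.132 + 3.17/0.00301 = 1140 d.
q = Δh / Σ(b_i/K_i) = 9.48 / 1140 = 0.008319 m/day.
In each layer the seepage velocity is v_i = q/n_i, so the layer transit time is t_i = b_i·n_i / q:
  layer 1 (medium sand): t_1 = 1.24 × 0.31 / 0.008319 = 46.21 d
  layer 2 (silty sand): t_2 = 11.4 × 0.25 / 0.008319 = 342.6 d
  layer 3 (sandy clay): t_3 = 3.17 × 0.08 / 0.008319 = 30.48 d
Total t = Σ t_i = 419.3 days.

419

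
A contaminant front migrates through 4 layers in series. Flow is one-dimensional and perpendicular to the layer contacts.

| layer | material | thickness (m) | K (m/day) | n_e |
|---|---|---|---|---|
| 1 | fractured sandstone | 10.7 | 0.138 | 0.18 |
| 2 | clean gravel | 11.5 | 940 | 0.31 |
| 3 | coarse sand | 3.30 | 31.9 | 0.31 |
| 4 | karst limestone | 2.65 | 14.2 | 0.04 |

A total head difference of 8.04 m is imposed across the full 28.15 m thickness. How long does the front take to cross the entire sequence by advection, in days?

64.1

With flow normal to the layers, continuity requires the same specific discharge q through every layer.
Σ(b_i/K_i) = 10.7/0.138 + 11.5/940 + 3.30/31.9 + 2.65/14.2 = 77.84 d.
q = Δh / Σ(b_i/K_i) = 8.04 / 77.84 = 0.1033 m/day.
In each layer the seepage velocity is v_i = q/n_i, so the layer transit time is t_i = b_i·n_i / q:
  layer 1 (fractured sandstone): t_1 = 10.7 × 0.18 / 0.1033 = 18.65 d
  layer 2 (clean gravel): t_2 = 11.5 × 0.31 / 0.1033 = 34.51 d
  layer 3 (coarse sand): t_3 = 3.30 × 0.31 / 0.1033 = 9.904 d
  layer 4 (karst limestone): t_4 = 2.65 × 0.04 / 0.1033 = 1.026 d
Total t = Σ t_i = 64.09 days.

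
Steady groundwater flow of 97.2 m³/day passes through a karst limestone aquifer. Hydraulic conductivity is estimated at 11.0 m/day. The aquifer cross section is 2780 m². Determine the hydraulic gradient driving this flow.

From Q = K·A·i, i = Q / (K·A) = 97.2 / (11.00 × 2780) = 0.003179.

0.00318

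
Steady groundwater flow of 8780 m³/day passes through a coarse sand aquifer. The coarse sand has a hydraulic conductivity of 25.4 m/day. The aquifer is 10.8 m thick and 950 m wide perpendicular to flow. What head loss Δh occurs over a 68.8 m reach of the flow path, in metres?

Cross-sectional area A = 950 × 10.8 = 10260 m².
From Q = K·A·i, i = Q / (K·A) = 8780 / (25.40 × 10260) = 0.03369.
Head loss Δh = i · L = 0.03369 × 68.8 = 2.318 m.

2.32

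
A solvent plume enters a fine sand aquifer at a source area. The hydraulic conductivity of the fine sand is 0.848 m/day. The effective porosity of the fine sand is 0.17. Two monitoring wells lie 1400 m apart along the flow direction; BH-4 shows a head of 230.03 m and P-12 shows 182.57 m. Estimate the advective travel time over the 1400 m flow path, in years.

Hydraulic gradient i = (230.03 − 182.57) / 1400 = 47.46 / 1400 = 0.03390.
Darcy flux q = K · i = 0.8480 × 0.03390 = 0.02875 m/day.
Seepage velocity v = q / n_e = 0.02875 / 0.17 = 0.1691 m/day.
Travel time t = L / v = 1400 / 0.1691 = 8279 days = 22.67 years.

22.7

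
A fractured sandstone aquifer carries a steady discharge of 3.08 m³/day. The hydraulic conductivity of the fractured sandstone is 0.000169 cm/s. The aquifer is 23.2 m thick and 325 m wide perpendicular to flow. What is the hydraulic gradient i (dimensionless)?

0.00280

Convert K: 0.000169 cm/s × 864 = 0.1460 m/day.
Cross-sectional area A = 325 × 23.2 = 7540 m².
From Q = K·A·i, i = Q / (K·A) = 3.08 / (0.1460 × 7540) = 0.002798.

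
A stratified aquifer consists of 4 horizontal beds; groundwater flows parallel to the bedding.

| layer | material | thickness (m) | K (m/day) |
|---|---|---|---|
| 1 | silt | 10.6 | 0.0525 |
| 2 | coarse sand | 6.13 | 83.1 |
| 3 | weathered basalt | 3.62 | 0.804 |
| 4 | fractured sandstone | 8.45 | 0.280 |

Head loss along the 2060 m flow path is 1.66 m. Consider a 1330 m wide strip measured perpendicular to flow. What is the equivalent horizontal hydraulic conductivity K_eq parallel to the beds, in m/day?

Flow is parallel to layering, so each bed carries its own Darcy discharge and the transmissivities add.
Σ(K_i·b_i) = 0.0525×10.6 + 83.1×6.13 + 0.804×3.62 + 0.280×8.45 = 515.2 m²/day.
Total thickness b = 28.80 m, so K_eq = Σ(K_i·b_i)/b = 17.89 m/day.

17.9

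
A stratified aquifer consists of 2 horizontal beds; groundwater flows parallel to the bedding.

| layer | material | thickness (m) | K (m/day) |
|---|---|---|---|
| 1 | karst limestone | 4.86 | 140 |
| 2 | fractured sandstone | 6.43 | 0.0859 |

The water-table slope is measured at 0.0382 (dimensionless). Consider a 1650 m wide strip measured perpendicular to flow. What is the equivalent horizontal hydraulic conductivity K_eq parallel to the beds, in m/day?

Flow is parallel to layering, so each bed carries its own Darcy discharge and the transmissivities add.
Σ(K_i·b_i) = 140×4.86 + 0.0859×6.43 = 681.0 m²/day.
Total thickness b = 11.29 m, so K_eq = Σ(K_i·b_i)/b = 60.31 m/day.

60.3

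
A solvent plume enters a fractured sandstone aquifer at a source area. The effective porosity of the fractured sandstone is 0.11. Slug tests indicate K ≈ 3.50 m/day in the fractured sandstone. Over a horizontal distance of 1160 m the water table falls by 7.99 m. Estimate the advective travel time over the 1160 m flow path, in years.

14.5

Hydraulic gradient i = Δh / L = 7.99 / 1160 = 0.006888.
Darcy flux q = K · i = 3.500 × 0.006888 = 0.02411 m/day.
Seepage velocity v = q / n_e = 0.02411 / 0.11 = 0.2192 m/day.
Travel time t = L / v = 1160 / 0.2192 = 5293 days = 14.49 years.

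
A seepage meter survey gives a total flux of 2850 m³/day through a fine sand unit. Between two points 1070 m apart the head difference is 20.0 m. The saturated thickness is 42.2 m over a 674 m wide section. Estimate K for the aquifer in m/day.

5.36

Cross-sectional area A = 674 × 42.2 = 28443 m².
Hydraulic gradient i = Δh / L = 20.0 / 1070 = 0.01869.
From Q = K·A·i, K = Q / (A·i) = 2850 / (28443 × 0.01869) = 5.361 m/day.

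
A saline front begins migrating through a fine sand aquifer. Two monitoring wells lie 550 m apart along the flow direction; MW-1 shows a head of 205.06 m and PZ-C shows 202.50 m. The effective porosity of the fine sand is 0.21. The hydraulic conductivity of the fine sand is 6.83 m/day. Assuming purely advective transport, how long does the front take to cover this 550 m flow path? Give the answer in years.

9.95

Hydraulic gradient i = (205.06 − 202.50) / 550 = 2.56 / 550 = 0.004655.
Darcy flux q = K · i = 6.830 × 0.004655 = 0.03179 m/day.
Seepage velocity v = q / n_e = 0.03179 / 0.21 = 0.1514 m/day.
Travel time t = L / v = 550 / 0.1514 = 3633 days = 9.947 years.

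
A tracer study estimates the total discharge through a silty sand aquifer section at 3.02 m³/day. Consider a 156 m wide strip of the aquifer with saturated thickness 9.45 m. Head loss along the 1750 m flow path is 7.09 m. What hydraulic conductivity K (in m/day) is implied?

Cross-sectional area A = 156 × 9.45 = 1474 m².
Hydraulic gradient i = Δh / L = 7.09 / 1750 = 0.004051.
From Q = K·A·i, K = Q / (A·i) = 3.02 / (1474 × 0.004051) = 0.5056 m/day.

0.506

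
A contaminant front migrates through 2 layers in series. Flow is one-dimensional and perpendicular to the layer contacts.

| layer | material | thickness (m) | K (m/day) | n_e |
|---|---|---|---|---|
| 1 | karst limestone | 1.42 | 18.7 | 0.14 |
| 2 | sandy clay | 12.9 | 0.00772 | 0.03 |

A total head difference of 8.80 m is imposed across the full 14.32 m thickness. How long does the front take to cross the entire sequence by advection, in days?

With flow normal to the layers, continuity requires the same specific discharge q through every layer.
Σ(b_i/K_i) = 1.42/18.7 + 12.9/0.00772 = 1671 d.
q = Δh / Σ(b_i/K_i) = 8.80 / 1671 = 0.005266 m/day.
In each layer the seepage velocity is v_i = q/n_i, so the layer transit time is t_i = b_i·n_i / q:
  layer 1 (karst limestone): t_1 = 1.42 × 0.14 / 0.005266 = 37.75 d
  layer 2 (sandy clay): t_2 = 12.9 × 0.03 / 0.005266 = 73.49 d
Total t = Σ t_i = 111.2 days.

111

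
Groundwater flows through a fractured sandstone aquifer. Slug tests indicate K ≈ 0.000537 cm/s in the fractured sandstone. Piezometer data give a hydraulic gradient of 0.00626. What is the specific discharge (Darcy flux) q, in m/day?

Convert K: 0.000537 cm/s × 864 = 0.4640 m/day.
Hydraulic gradient i = 0.00626.
Specific discharge q = K · i = 0.4640 × 0.006260 = 0.002904 m/day.

0.00290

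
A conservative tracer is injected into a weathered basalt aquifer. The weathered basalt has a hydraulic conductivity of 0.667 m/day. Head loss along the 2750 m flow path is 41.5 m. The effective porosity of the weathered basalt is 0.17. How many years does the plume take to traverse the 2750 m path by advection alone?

127

Hydraulic gradient i = Δh / L = 41.5 / 2750 = 0.01509.
Darcy flux q = K · i = 0.6670 × 0.01509 = 0.01007 m/day.
Seepage velocity v = q / n_e = 0.01007 / 0.17 = 0.05921 m/day.
Travel time t = L / v = 2750 / 0.05921 = 46445 days = 127.2 years.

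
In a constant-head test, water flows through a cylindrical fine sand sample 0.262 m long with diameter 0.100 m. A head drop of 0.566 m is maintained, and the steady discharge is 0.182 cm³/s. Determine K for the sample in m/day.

0.927

Cross-sectional area A = π·(d/2)² = π × (0.100/2)² = 0.007854 m².
Convert discharge: 0.182 cm³/s = 1.820e-07 m³/s.
Darcy's law rearranged: K = Q·L / (A·Δh) = 1.820e-07 × 0.262 / (0.007854 × 0.566) = 1.073e-05 m/s = 0.9268 m/day.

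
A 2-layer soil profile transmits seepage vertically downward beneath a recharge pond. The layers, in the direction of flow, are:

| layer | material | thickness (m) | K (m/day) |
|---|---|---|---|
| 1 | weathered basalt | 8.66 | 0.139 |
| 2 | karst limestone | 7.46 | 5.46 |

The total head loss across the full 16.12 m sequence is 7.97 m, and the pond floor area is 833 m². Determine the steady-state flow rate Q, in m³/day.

Flow is perpendicular to layering, so the layers act in series and the equivalent K is the thickness-weighted harmonic mean.
Total thickness L = 8.66 + 7.46 = 16.12 m.
Σ(b_i/K_i) = 8.66/0.139 + 7.46/5.46 = 63.67 d.
K_eq = L / Σ(b_i/K_i) = 16.12 / 63.67 = 0.2532 m/day.
Q = K_eq · A · (Δh/L) = 0.2532 × 833 × (7.97/16.12) = 104.3 m³/day.

104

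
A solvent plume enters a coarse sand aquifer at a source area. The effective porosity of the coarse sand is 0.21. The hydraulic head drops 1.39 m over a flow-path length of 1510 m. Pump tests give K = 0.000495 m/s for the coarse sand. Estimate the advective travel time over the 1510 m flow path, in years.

Convert K: 0.000495 m/s × 86400 = 42.77 m/day.
Hydraulic gradient i = Δh / L = 1.39 / 1510 = 0.0009205.
Darcy flux q = K · i = 42.77 × 0.0009205 = 0.03937 m/day.
Seepage velocity v = q / n_e = 0.03937 / 0.21 = 0.1875 m/day.
Travel time t = L / v = 1510 / 0.1875 = 8055 days = 22.05 years.

22.1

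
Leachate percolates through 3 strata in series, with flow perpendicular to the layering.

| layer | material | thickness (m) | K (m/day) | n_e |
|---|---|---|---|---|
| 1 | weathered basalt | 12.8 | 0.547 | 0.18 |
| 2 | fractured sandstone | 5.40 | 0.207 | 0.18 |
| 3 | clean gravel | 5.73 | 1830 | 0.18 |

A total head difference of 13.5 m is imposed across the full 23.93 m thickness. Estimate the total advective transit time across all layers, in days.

With flow normal to the layers, continuity requires the same specific discharge q through every layer.
Σ(b_i/K_i) = 12.8/0.547 + 5.40/0.207 + 5.73/1830 = 49.49 d.
q = Δh / Σ(b_i/K_i) = 13.5 / 49.49 = 0.2728 m/day.
In each layer the seepage velocity is v_i = q/n_i, so the layer transit time is t_i = b_i·n_i / q:
  layer 1 (weathered basalt): t_1 = 12.8 × 0.18 / 0.2728 = 8.446 d
  layer 2 (fractured sandstone): t_2 = 5.40 × 0.18 / 0.2728 = 3.563 d
  layer 3 (clean gravel): t_3 = 5.73 × 0.18 / 0.2728 = 3.781 d
Total t = Σ t_i = 15.79 days.

15.8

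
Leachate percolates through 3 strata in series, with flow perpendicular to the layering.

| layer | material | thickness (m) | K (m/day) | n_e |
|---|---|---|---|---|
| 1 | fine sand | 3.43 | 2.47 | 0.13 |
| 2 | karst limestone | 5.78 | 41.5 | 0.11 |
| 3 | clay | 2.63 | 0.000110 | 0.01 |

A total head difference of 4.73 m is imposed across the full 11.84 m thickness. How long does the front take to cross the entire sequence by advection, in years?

15.3

With flow normal to the layers, continuity requires the same specific discharge q through every layer.
Σ(b_i/K_i) = 3.43/2.47 + 5.78/41.5 + 2.63/0.000110 = 23911 d.
q = Δh / Σ(b_i/K_i) = 4.73 / 23911 = 0.0001978 m/day.
In each layer the seepage velocity is v_i = q/n_i, so the layer transit time is t_i = b_i·n_i / q:
  layer 1 (fine sand): t_1 = 3.43 × 0.13 / 0.0001978 = 2254 d
  layer 2 (karst limestone): t_2 = 5.78 × 0.11 / 0.0001978 = 3214 d
  layer 3 (clay): t_3 = 2.63 × 0.01 / 0.0001978 = 132.9 d
Total t = Σ t_i = 5601 days = 15.33 years.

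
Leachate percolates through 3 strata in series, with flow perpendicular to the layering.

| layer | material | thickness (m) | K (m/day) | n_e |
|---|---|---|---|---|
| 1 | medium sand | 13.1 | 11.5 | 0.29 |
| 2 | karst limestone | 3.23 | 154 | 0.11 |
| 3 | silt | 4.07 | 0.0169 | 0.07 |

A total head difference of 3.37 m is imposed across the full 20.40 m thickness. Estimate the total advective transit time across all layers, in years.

With flow normal to the layers, continuity requires the same specific discharge q through every layer.
Σ(b_i/K_i) = 13.1/11.5 + 3.23/154 + 4.07/0.0169 = 242.0 d.
q = Δh / Σ(b_i/K_i) = 3.37 / 242.0 = 0.01393 m/day.
In each layer the seepage velocity is v_i = q/n_i, so the layer transit time is t_i = b_i·n_i / q:
  layer 1 (medium sand): t_1 = 13.1 × 0.29 / 0.01393 = 272.8 d
  layer 2 (karst limestone): t_2 = 3.23 × 0.11 / 0.01393 = 25.51 d
  layer 3 (silt): t_3 = 4.07 × 0.07 / 0.01393 = 20.46 d
Total t = Σ t_i = 318.8 days = 0.8727 years.

0.873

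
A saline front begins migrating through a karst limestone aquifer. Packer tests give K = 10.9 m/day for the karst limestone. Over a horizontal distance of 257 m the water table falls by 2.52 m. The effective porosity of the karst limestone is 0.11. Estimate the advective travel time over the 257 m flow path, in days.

265

Hydraulic gradient i = Δh / L = 2.52 / 257 = 0.009805.
Darcy flux q = K · i = 10.90 × 0.009805 = 0.1069 m/day.
Seepage velocity v = q / n_e = 0.1069 / 0.11 = 0.9716 m/day.
Travel time t = L / v = 257 / 0.9716 = 264.5 days.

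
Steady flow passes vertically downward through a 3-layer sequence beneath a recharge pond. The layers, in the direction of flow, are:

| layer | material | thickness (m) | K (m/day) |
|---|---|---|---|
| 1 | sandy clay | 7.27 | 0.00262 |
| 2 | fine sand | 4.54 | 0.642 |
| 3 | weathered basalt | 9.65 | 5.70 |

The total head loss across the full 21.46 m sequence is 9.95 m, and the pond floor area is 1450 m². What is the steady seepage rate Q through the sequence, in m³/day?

5.18

Flow is perpendicular to layering, so the layers act in series and the equivalent K is the thickness-weighted harmonic mean.
Total thickness L = 7.27 + 4.54 + 9.65 = 21.46 m.
Σ(b_i/K_i) = 7.27/0.00262 + 4.54/0.642 + 9.65/5.70 = 2784 d.
K_eq = L / Σ(b_i/K_i) = 21.46 / 2784 = 0.007710 m/day.
Q = K_eq · A · (Δh/L) = 0.007710 × 1450 × (9.95/21.46) = 5.183 m³/day.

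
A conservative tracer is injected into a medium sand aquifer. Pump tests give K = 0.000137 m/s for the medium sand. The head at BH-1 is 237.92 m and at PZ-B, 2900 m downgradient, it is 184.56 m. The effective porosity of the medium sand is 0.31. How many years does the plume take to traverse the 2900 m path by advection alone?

11.3

Convert K: 0.000137 m/s × 86400 = 11.84 m/day.
Hydraulic gradient i = (237.92 − 184.56) / 2900 = 53.36 / 2900 = 0.01840.
Darcy flux q = K · i = 11.84 × 0.01840 = 0.2178 m/day.
Seepage velocity v = q / n_e = 0.2178 / 0.31 = 0.7026 m/day.
Travel time t = L / v = 2900 / 0.7026 = 4128 days = 11.30 years.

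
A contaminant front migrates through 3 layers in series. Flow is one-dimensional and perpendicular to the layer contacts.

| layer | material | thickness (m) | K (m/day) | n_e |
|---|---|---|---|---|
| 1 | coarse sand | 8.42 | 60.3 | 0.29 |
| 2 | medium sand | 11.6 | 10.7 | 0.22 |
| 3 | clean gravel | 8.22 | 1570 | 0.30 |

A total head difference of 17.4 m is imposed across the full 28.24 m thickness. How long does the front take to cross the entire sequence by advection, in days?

With flow normal to the layers, continuity requires the same specific discharge q through every layer.
Σ(b_i/K_i) = 8.42/60.3 + 11.6/10.7 + 8.22/1570 = 1.229 d.
q = Δh / Σ(b_i/K_i) = 17.4 / 1.229 = 14.16 m/day.
In each layer the seepage velocity is v_i = q/n_i, so the layer transit time is t_i = b_i·n_i / q:
  layer 1 (coarse sand): t_1 = 8.42 × 0.29 / 14.16 = 0.1725 d
  layer 2 (medium sand): t_2 = 11.6 × 0.22 / 14.16 = 0.1803 d
  layer 3 (clean gravel): t_3 = 8.22 × 0.30 / 14.16 = 0.1742 d
Total t = Σ t_i = 0.5269 days.

0.527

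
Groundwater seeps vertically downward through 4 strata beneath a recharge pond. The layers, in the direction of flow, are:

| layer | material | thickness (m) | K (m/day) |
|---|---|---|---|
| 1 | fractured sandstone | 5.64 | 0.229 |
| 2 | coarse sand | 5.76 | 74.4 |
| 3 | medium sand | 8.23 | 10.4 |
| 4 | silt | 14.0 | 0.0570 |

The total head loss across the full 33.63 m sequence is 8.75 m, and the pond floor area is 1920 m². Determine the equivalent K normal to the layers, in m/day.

0.124

Flow is perpendicular to layering, so the layers act in series and the equivalent K is the thickness-weighted harmonic mean.
Total thickness L = 5.64 + 5.76 + 8.23 + 14.0 = 33.63 m.
Σ(b_i/K_i) = 5.64/0.229 + 5.76/74.4 + 8.23/10.4 + 14.0/0.0570 = 271.1 d.
K_eq = L / Σ(b_i/K_i) = 33.63 / 271.1 = 0.1240 m/day.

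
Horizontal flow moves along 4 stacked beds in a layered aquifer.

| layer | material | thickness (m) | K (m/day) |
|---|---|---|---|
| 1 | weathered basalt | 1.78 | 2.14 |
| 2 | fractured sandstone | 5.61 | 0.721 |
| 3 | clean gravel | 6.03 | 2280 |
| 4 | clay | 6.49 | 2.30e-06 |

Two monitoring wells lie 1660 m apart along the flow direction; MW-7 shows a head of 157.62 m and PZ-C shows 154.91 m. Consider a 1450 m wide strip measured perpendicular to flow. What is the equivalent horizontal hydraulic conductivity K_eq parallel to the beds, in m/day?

691

Flow is parallel to layering, so each bed carries its own Darcy discharge and the transmissivities add.
Σ(K_i·b_i) = 2.14×1.78 + 0.721×5.61 + 2280×6.03 + 2.30e-06×6.49 = 13756 m²/day.
Total thickness b = 19.91 m, so K_eq = Σ(K_i·b_i)/b = 690.9 m/day.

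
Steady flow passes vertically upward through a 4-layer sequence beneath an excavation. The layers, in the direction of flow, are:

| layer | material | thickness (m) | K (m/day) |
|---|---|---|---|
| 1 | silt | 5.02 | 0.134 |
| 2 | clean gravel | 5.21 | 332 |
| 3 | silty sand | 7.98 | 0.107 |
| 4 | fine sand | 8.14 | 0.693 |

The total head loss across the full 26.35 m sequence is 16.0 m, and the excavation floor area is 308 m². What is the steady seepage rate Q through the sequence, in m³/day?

39.8

Flow is perpendicular to layering, so the layers act in series and the equivalent K is the thickness-weighted harmonic mean.
Total thickness L = 5.02 + 5.21 + 7.98 + 8.14 = 26.35 m.
Σ(b_i/K_i) = 5.02/0.134 + 5.21/332 + 7.98/0.107 + 8.14/0.693 = 123.8 d.
K_eq = L / Σ(b_i/K_i) = 26.35 / 123.8 = 0.2128 m/day.
Q = K_eq · A · (Δh/L) = 0.2128 × 308 × (16.0/26.35) = 39.80 m³/day.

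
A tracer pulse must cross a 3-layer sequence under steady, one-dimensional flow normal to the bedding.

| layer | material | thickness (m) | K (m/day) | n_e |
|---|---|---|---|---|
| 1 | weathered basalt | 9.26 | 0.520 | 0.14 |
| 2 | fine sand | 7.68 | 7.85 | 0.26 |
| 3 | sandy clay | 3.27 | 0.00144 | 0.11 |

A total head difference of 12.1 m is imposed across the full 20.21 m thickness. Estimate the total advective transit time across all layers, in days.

With flow normal to the layers, continuity requires the same specific discharge q through every layer.
Σ(b_i/K_i) = 9.26/0.520 + 7.68/7.85 + 3.27/0.00144 = 2290 d.
q = Δh / Σ(b_i/K_i) = 12.1 / 2290 = 0.005285 m/day.
In each layer the seepage velocity is v_i = q/n_i, so the layer transit time is t_i = b_i·n_i / q:
  layer 1 (weathered basalt): t_1 = 9.26 × 0.14 / 0.005285 = 245.3 d
  layer 2 (fine sand): t_2 = 7.68 × 0.26 / 0.005285 = 377.8 d
  layer 3 (sandy clay): t_3 = 3.27 × 0.11 / 0.005285 = 68.06 d
Total t = Σ t_i = 691.2 days.

691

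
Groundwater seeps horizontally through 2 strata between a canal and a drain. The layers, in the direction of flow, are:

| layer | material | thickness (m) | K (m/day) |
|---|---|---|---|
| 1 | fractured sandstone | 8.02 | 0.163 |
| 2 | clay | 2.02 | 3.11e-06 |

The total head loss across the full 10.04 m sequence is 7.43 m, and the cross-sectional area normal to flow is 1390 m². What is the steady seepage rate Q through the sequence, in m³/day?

Flow is perpendicular to layering, so the layers act in series and the equivalent K is the thickness-weighted harmonic mean.
Total thickness L = 8.02 + 2.02 = 10.04 m.
Σ(b_i/K_i) = 8.02/0.163 + 2.02/3.11e-06 = 6.496e+05 d.
K_eq = L / Σ(b_i/K_i) = 10.04 / 6.496e+05 = 1.546e-05 m/day.
Q = K_eq · A · (Δh/L) = 1.546e-05 × 1390 × (7.43/10.04) = 0.01590 m³/day.

0.0159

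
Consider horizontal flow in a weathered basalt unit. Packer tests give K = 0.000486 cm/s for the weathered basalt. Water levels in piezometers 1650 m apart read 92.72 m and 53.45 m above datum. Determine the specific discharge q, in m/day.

Convert K: 0.000486 cm/s × 864 = 0.4199 m/day.
Hydraulic gradient i = (92.72 − 53.45) / 1650 = 39.27 / 1650 = 0.02380.
Specific discharge q = K · i = 0.4199 × 0.02380 = 0.009994 m/day.

0.00999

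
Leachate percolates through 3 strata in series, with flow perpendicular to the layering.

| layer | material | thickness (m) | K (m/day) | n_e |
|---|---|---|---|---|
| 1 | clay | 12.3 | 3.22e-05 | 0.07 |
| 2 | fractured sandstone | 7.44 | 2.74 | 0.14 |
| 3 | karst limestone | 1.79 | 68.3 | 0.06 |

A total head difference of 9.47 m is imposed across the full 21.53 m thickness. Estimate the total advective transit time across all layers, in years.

222

With flow normal to the layers, continuity requires the same specific discharge q through every layer.
Σ(b_i/K_i) = 12.3/3.22e-05 + 7.44/2.74 + 1.79/68.3 = 3.820e+05 d.
q = Δh / Σ(b_i/K_i) = 9.47 / 3.820e+05 = 2.479e-05 m/day.
In each layer the seepage velocity is v_i = q/n_i, so the layer transit time is t_i = b_i·n_i / q:
  layer 1 (clay): t_1 = 12.3 × 0.07 / 2.479e-05 = 34730 d
  layer 2 (fractured sandstone): t_2 = 7.44 × 0.14 / 2.479e-05 = 42015 d
  layer 3 (karst limestone): t_3 = 1.79 × 0.06 / 2.479e-05 = 4332 d
Total t = Σ t_i = 81077 days = 222.0 years.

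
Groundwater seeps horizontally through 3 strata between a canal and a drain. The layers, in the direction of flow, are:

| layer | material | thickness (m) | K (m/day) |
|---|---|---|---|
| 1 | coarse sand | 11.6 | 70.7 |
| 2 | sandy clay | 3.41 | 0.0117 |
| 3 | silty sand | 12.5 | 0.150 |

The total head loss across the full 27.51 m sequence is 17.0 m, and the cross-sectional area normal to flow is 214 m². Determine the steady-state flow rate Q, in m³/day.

9.70

Flow is perpendicular to layering, so the layers act in series and the equivalent K is the thickness-weighted harmonic mean.
Total thickness L = 11.6 + 3.41 + 12.5 = 27.51 m.
Σ(b_i/K_i) = 11.6/70.7 + 3.41/0.0117 + 12.5/0.150 = 375.0 d.
K_eq = L / Σ(b_i/K_i) = 27.51 / 375.0 = 0.07337 m/day.
Q = K_eq · A · (Δh/L) = 0.07337 × 214 × (17.0/27.51) = 9.703 m³/day.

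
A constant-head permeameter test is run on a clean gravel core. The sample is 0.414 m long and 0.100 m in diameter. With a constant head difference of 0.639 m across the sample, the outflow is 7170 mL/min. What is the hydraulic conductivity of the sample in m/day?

852

Cross-sectional area A = π·(d/2)² = π × (0.100/2)² = 0.007854 m².
Convert discharge: 7170 mL/min = 0.0001195 m³/s.
Darcy's law rearranged: K = Q·L / (A·Δh) = 0.0001195 × 0.414 / (0.007854 × 0.639) = 0.009858 m/s = 851.7 m/day.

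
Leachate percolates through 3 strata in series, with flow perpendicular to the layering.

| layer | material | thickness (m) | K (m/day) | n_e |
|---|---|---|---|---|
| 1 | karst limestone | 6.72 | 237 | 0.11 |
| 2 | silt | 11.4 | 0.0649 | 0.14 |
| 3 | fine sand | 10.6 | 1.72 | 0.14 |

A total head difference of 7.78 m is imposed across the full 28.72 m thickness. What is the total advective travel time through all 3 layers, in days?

89.3

With flow normal to the layers, continuity requires the same specific discharge q through every layer.
Σ(b_i/K_i) = 6.72/237 + 11.4/0.0649 + 10.6/1.72 = 181.8 d.
q = Δh / Σ(b_i/K_i) = 7.78 / 181.8 = 0.04278 m/day.
In each layer the seepage velocity is v_i = q/n_i, so the layer transit time is t_i = b_i·n_i / q:
  layer 1 (karst limestone): t_1 = 6.72 × 0.11 / 0.04278 = 17.28 d
  layer 2 (silt): t_2 = 11.4 × 0.14 / 0.04278 = 37.30 d
  layer 3 (fine sand): t_3 = 10.6 × 0.14 / 0.04278 = 34.69 d
Total t = Σ t_i = 89.27 days.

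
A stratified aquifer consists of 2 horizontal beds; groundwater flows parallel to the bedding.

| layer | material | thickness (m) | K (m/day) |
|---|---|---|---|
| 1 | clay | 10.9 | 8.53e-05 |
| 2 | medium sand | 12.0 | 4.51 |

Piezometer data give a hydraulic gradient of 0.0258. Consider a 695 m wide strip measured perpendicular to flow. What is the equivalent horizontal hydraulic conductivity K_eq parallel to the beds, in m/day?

Flow is parallel to layering, so each bed carries its own Darcy discharge and the transmissivities add.
Σ(K_i·b_i) = 8.53e-05×10.9 + 4.51×12.0 = 54.12 m²/day.
Total thickness b = 22.90 m, so K_eq = Σ(K_i·b_i)/b = 2.363 m/day.

2.36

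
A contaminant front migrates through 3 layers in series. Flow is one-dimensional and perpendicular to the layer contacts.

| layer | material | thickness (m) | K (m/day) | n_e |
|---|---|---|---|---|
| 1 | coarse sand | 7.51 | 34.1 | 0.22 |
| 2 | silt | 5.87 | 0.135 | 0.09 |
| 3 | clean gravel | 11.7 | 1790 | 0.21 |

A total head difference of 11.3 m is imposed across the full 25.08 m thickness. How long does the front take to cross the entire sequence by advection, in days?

With flow normal to the layers, continuity requires the same specific discharge q through every layer.
Σ(b_i/K_i) = 7.51/34.1 + 5.87/0.135 + 11.7/1790 = 43.71 d.
q = Δh / Σ(b_i/K_i) = 11.3 / 43.71 = 0.2585 m/day.
In each layer the seepage velocity is v_i = q/n_i, so the layer transit time is t_i = b_i·n_i / q:
  layer 1 (coarse sand): t_1 = 7.51 × 0.22 / 0.2585 = 6.391 d
  layer 2 (silt): t_2 = 5.87 × 0.09 / 0.2585 = 2.043 d
  layer 3 (clean gravel): t_3 = 11.7 × 0.21 / 0.2585 = 9.504 d
Total t = Σ t_i = 17.94 days.

17.9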